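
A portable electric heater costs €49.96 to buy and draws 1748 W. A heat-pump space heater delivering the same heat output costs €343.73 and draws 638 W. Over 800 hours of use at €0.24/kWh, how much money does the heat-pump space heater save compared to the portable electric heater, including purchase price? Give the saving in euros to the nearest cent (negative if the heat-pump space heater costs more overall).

portable electric heater: €49.96 + (1748/1000) kW × 800 h × €0.24 = €49.96 + €335.616 = €385.576
heat-pump space heater: €343.73 + (638/1000) kW × 800 h × €0.24 = €343.73 + €122.496 = €466.226
Saving = €385.576 − €466.226 = −€80.65

-€80.65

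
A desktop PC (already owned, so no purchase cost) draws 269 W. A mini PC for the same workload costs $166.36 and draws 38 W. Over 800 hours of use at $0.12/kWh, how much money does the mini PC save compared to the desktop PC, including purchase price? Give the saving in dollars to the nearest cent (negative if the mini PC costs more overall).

-$144.18

desktop PC: $0.00 + (269/1000) kW × 800 h × $0.12 = $0.00 + $25.824 = $25.824
mini PC: $166.36 + (38/1000) kW × 800 h × $0.12 = $166.36 + $3.648 = $170.008
Saving = $25.824 − $170.008 = −$144.184 → -$144.18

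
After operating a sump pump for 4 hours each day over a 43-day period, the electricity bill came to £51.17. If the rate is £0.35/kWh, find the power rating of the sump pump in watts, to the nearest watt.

850 W

Energy = £51.17 ÷ £0.35/kWh = 146.2 kWh
Runtime = 4 h/day × 43 days = 172 h
Power = 146.2 kWh ÷ 172 h = 0.85 kW = 850 W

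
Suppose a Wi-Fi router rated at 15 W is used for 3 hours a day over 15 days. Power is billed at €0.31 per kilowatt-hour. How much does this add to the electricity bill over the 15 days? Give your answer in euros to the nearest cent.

€0.21

Runtime = 3 h/day × 15 days = 45 h
Energy = 0.015 kW × 45 h = 0.675 kWh
Cost = 0.675 kWh × €0.31/kWh = €0.21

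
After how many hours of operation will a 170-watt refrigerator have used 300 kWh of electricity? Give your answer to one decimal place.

1764.7 h

Hours = 300 kWh ÷ 0.17 kW = 1764.7 h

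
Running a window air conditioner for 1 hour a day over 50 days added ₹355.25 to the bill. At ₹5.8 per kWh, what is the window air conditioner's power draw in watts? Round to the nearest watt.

1225 W

Energy = ₹355.25 ÷ ₹5.8/kWh = 61.25 kWh
Runtime = 1 h/day × 50 days = 50 h
Power = 61.25 kWh ÷ 50 h = 1.225 kW = 1225 W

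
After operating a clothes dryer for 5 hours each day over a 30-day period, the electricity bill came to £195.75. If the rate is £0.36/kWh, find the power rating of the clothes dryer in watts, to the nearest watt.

3625 W

Energy = £195.75 ÷ £0.36/kWh = 543.75 kWh
Runtime = 5 h/day × 30 days = 150 h
Power = 543.75 kWh ÷ 150 h = 3.625 kW = 3625 W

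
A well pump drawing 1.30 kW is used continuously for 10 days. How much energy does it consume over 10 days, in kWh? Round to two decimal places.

312.00 kWh

Runtime = 24 h × 10 = 240 h
Energy = 1.3 kW × 240 h = 312 kWh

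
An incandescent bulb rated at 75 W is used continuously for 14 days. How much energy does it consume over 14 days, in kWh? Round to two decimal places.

Runtime = 24 h × 14 = 336 h
Energy = 0.075 kW × 336 h = 25.2 kWh

25.20 kWh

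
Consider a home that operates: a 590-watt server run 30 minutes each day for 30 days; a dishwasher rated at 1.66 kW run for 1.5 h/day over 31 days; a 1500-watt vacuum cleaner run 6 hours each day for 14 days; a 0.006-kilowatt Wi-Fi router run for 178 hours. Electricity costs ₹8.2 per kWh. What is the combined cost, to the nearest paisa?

server: Runtime = 30 min × 30 = 900 min = 15 h
server: 0.59 kW × 15 h = 8.85 kWh
dishwasher: Runtime = 1.5 h/day × 31 days = 46.5 h
dishwasher: 1.66 kW × 46.5 h = 77.19 kWh
vacuum cleaner: Runtime = 6 h/day × 14 days = 84 h
vacuum cleaner: 1.5 kW × 84 h = 126 kWh
Wi-Fi router: 0.006 kW × 178 h = 1.068 kWh
Total energy = 213.108 kWh
Cost = 213.108 × ₹8.2 = ₹1747.49

₹1747.49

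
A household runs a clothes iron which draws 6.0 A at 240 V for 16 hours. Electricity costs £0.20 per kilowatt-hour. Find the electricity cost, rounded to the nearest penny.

Power = 6.0 A × 240 V = 1440 W = 1.44 kW
Energy = 1.44 kW × 16 h = 23.04 kWh
Cost = 23.04 kWh × £0.20/kWh = £4.61

£4.61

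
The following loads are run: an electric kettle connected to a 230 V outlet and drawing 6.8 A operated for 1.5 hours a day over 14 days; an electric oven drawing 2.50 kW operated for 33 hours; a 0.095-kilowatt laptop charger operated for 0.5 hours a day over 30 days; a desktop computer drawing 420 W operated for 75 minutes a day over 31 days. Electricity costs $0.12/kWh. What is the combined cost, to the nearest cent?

$15.97

electric kettle: Power = 6.8 A × 230 V = 1564 W = 1.564 kW
electric kettle: Runtime = 1.5 h/day × 14 days = 21 h
electric kettle: 1.564 kW × 21 h = 32.844 kWh
electric oven: 2.5 kW × 33 h = 82.5 kWh
laptop charger: Runtime = 0.5 h/day × 30 days = 15 h
laptop charger: 0.095 kW × 15 h = 1.425 kWh
desktop computer: Runtime = 75 min × 31 = 2325 min = 38.75 h
desktop computer: 0.42 kW × 38.75 h = 16.275 kWh
Total energy = 133.044 kWh
Cost = 133.044 × $0.12 = $15.97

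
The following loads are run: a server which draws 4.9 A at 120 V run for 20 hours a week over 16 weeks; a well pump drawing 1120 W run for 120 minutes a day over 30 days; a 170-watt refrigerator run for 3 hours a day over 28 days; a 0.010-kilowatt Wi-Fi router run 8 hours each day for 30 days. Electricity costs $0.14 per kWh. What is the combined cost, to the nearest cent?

$38.09

server: Power = 4.9 A × 120 V = 588 W = 0.588 kW
server: Runtime = 20 h/week × 16 weeks = 320 h
server: 0.588 kW × 320 h = 188.16 kWh
well pump: Runtime = 120 min × 30 = 3600 min = 60 h
well pump: 1.12 kW × 60 h = 67.2 kWh
refrigerator: Runtime = 3 h/day × 28 days = 84 h
refrigerator: 0.17 kW × 84 h = 14.28 kWh
Wi-Fi router: Runtime = 8 h/day × 30 days = 240 h
Wi-Fi router: 0.01 kW × 240 h = 2.4 kWh
Total energy = 272.04 kWh
Cost = 272.04 × $0.14 = $38.09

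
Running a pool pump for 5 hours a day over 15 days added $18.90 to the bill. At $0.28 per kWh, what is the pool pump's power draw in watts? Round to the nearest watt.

900 W

Energy = $18.90 ÷ $0.28/kWh = 67.5 kWh
Runtime = 5 h/day × 15 days = 75 h
Power = 67.5 kWh ÷ 75 h = 0.9 kW = 900 W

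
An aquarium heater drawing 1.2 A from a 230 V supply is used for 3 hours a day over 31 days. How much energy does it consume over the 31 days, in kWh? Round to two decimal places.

25.67 kWh

Power = 1.2 A × 230 V = 276 W = 0.276 kW
Runtime = 3 h/day × 31 days = 93 h
Energy = 0.276 kW × 93 h = 25.668 kWh ≈ 25.67 kWh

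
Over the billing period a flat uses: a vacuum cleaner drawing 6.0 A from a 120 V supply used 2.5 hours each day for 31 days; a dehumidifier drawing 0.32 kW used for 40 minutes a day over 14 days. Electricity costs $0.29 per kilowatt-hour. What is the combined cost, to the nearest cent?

vacuum cleaner: Power = 6.0 A × 120 V = 720 W = 0.72 kW
vacuum cleaner: Runtime = 2.5 h/day × 31 days = 77.5 h
vacuum cleaner: 0.72 kW × 77.5 h = 55.8 kWh
dehumidifier: Runtime = 40 min × 14 = 560 min = 9.333333… h
dehumidifier: 0.32 kW × 9.333333… h = 2.986666… kWh
Total energy = 58.786666… kWh
Cost = 58.786666… × $0.29 = $17.05

$17.05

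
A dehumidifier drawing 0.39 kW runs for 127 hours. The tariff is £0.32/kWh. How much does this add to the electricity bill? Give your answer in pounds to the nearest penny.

Energy = 0.39 kW × 127 h = 49.53 kWh
Cost = 49.53 kWh × £0.32/kWh = £15.85

£15.85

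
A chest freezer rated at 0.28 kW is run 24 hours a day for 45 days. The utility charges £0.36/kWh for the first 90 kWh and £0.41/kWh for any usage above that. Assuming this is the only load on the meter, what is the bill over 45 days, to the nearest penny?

Runtime = 24 h × 45 = 1080 h
Energy = 0.28 kW × 1080 h = 302.4 kWh
Tier 1 (0–90 kWh): 90 × £0.36 = £32.4
Above 90 kWh: 212.4 × £0.41 = £87.084
Bill = £119.48

£119.48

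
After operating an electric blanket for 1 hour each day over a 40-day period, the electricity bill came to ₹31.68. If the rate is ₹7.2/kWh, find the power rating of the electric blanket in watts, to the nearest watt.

Energy = ₹31.68 ÷ ₹7.2/kWh = 4.4 kWh
Runtime = 1 h/day × 40 days = 40 h
Power = 4.4 kWh ÷ 40 h = 0.11 kW = 110 W

110 W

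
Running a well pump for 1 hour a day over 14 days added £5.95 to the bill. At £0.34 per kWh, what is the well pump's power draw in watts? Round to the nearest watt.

1250 W

Energy = £5.95 ÷ £0.34/kWh = 17.5 kWh
Runtime = 1 h/day × 14 days = 14 h
Power = 17.5 kWh ÷ 14 h = 1.25 kW = 1250 W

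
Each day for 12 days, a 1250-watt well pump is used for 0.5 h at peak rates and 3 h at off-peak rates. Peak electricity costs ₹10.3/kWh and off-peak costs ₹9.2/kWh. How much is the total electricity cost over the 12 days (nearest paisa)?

₹491.25

Peak energy = 1.25 kW × 0.5 h × 12 = 7.5 kWh
Off-peak energy = 1.25 kW × 3 h × 12 = 45 kWh
Cost = 7.5 × ₹10.3 + 45 × ₹9.2 = ₹77.25 + ₹414 = ₹491.25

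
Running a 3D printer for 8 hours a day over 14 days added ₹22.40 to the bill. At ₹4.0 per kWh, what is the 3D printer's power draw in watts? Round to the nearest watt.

Energy = ₹22.40 ÷ ₹4.0/kWh = 5.6 kWh
Runtime = 8 h/day × 14 days = 112 h
Power = 5.6 kWh ÷ 112 h = 0.05 kW = 50 W

50 W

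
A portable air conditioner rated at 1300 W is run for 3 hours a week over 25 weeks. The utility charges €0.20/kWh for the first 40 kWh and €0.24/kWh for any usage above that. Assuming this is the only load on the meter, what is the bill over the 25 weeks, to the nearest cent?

€21.80

Runtime = 3 h/week × 25 weeks = 75 h
Energy = 1.3 kW × 75 h = 97.5 kWh
Tier 1 (0–40 kWh): 40 × €0.20 = €8
Above 40 kWh: 57.5 × €0.24 = €13.8
Bill = €21.80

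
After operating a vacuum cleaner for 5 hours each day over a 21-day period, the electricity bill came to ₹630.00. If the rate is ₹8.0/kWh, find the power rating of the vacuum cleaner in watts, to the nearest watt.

750 W

Energy = ₹630.00 ÷ ₹8.0/kWh = 78.75 kWh
Runtime = 5 h/day × 21 days = 105 h
Power = 78.75 kWh ÷ 105 h = 0.75 kW = 750 W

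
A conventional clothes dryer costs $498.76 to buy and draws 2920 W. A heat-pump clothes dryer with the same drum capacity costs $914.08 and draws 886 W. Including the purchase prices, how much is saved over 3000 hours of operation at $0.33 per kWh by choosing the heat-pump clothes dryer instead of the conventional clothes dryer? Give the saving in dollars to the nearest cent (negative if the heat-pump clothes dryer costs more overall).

$1598.34

conventional clothes dryer: $498.76 + (2920/1000) kW × 3000 h × $0.33 = $498.76 + $2890.8 = $3389.56
heat-pump clothes dryer: $914.08 + (886/1000) kW × 3000 h × $0.33 = $914.08 + $877.14 = $1791.22
Saving = $3389.56 − $1791.22 = $1598.34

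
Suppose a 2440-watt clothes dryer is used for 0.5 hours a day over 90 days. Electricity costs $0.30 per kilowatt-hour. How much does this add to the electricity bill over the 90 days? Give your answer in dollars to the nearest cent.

$32.94

Runtime = 0.5 h/day × 90 days = 45 h
Energy = 2.44 kW × 45 h = 109.8 kWh
Cost = 109.8 kWh × $0.30/kWh = $32.94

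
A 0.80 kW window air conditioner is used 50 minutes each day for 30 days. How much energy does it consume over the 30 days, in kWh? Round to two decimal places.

20.00 kWh

Runtime = 50 min × 30 = 1500 min = 25 h
Energy = 0.8 kW × 25 h = 20 kWh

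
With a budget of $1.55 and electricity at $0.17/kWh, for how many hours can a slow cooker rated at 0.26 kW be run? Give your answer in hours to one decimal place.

35.1 h

Energy available = $1.55 ÷ $0.17/kWh = 9.1176 kWh
Hours = 9.1176 kWh ÷ 0.26 kW = 35.1 h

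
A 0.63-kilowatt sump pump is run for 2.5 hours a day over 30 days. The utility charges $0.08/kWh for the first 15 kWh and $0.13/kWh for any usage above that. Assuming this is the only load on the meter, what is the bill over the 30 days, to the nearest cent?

$5.39

Runtime = 2.5 h/day × 30 days = 75 h
Energy = 0.63 kW × 75 h = 47.25 kWh
Tier 1 (0–15 kWh): 15 × $0.08 = $1.2
Above 15 kWh: 32.25 × $0.13 = $4.1925
Bill = $5.39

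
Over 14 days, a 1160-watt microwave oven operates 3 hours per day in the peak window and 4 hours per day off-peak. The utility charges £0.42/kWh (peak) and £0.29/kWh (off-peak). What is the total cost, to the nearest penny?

Peak energy = 1.16 kW × 3 h × 14 = 48.72 kWh
Off-peak energy = 1.16 kW × 4 h × 14 = 64.96 kWh
Cost = 48.72 × £0.42 + 64.96 × £0.29 = £20.4624 + £18.8384 = £39.30

£39.30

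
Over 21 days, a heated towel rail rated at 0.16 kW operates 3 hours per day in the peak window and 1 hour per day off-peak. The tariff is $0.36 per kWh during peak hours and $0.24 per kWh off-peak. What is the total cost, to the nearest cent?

$4.44

Peak energy = 0.16 kW × 3 h × 21 = 10.08 kWh
Off-peak energy = 0.16 kW × 1 h × 21 = 3.36 kWh
Cost = 10.08 × $0.36 + 3.36 × $0.24 = $3.6288 + $0.8064 = $4.44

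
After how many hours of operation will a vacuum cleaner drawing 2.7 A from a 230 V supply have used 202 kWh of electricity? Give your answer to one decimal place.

Power = 2.7 A × 230 V = 621 W = 0.621 kW
Hours = 202 kWh ÷ 0.621 kW = 325.3 h

325.3 h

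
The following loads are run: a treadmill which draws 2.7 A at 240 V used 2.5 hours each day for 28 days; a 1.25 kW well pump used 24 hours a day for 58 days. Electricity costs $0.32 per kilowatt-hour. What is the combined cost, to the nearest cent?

treadmill: Power = 2.7 A × 240 V = 648 W = 0.648 kW
treadmill: Runtime = 2.5 h/day × 28 days = 70 h
treadmill: 0.648 kW × 70 h = 45.36 kWh
well pump: Runtime = 24 h × 58 = 1392 h
well pump: 1.25 kW × 1392 h = 1740 kWh
Total energy = 1785.36 kWh
Cost = 1785.36 × $0.32 = $571.32

$571.32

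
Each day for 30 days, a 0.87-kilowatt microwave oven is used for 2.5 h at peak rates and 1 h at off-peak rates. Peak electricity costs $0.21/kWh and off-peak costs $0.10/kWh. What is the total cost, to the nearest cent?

Peak energy = 0.87 kW × 2.5 h × 30 = 65.25 kWh
Off-peak energy = 0.87 kW × 1 h × 30 = 26.1 kWh
Cost = 65.25 × $0.21 + 26.1 × $0.10 = $13.7025 + $2.61 = $16.31

$16.31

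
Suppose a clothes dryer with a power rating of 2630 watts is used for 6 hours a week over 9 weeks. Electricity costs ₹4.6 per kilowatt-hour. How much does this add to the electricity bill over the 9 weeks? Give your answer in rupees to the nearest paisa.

Runtime = 6 h/week × 9 weeks = 54 h
Energy = 2.63 kW × 54 h = 142.02 kWh
Cost = 142.02 kWh × ₹4.6/kWh = ₹653.29

₹653.29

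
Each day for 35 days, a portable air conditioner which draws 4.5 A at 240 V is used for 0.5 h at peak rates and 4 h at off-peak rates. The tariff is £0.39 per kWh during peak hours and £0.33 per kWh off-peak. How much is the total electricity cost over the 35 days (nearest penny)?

£57.27

Power = 4.5 A × 240 V = 1080 W = 1.08 kW
Peak energy = 1.08 kW × 0.5 h × 35 = 18.9 kWh
Off-peak energy = 1.08 kW × 4 h × 35 = 151.2 kWh
Cost = 18.9 × £0.39 + 151.2 × £0.33 = £7.371 + £49.896 = £57.27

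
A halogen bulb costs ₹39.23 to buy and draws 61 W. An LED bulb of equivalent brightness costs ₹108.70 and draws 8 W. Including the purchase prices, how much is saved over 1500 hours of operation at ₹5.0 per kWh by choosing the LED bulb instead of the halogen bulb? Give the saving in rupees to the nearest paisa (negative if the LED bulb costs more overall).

₹328.03

halogen bulb: ₹39.23 + (61/1000) kW × 1500 h × ₹5.0 = ₹39.23 + ₹457.5 = ₹496.73
LED bulb: ₹108.70 + (8/1000) kW × 1500 h × ₹5.0 = ₹108.70 + ₹60 = ₹168.7
Saving = ₹496.73 − ₹168.7 = ₹328.03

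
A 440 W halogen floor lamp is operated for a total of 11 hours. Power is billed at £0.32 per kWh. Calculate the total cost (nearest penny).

Energy = 0.44 kW × 11 h = 4.84 kWh
Cost = 4.84 kWh × £0.32/kWh = £1.55

£1.55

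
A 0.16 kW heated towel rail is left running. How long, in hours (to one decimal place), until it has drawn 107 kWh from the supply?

Hours = 107 kWh ÷ 0.16 kW = 668.8 h

668.8 h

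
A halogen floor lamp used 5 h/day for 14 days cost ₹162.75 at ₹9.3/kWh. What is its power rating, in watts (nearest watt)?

250 W

Energy = ₹162.75 ÷ ₹9.3/kWh = 17.5 kWh
Runtime = 5 h/day × 14 days = 70 h
Power = 17.5 kWh ÷ 70 h = 0.25 kW = 250 W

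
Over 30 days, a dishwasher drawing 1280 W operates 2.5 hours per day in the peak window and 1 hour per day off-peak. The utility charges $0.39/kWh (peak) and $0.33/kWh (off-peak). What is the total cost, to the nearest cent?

Peak energy = 1.28 kW × 2.5 h × 30 = 96 kWh
Off-peak energy = 1.28 kW × 1 h × 30 = 38.4 kWh
Cost = 96 × $0.39 + 38.4 × $0.33 = $37.44 + $12.672 = $50.11

$50.11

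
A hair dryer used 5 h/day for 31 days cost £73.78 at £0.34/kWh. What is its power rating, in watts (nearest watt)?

Energy = £73.78 ÷ £0.34/kWh = 217 kWh
Runtime = 5 h/day × 31 days = 155 h
Power = 217 kWh ÷ 155 h = 1.4 kW = 1400 W

1400 W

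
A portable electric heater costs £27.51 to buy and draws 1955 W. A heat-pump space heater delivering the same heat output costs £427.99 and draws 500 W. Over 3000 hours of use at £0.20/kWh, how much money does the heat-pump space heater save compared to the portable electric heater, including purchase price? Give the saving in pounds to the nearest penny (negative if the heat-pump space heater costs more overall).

portable electric heater: £27.51 + (1955/1000) kW × 3000 h × £0.20 = £27.51 + £1173 = £1200.51
heat-pump space heater: £427.99 + (500/1000) kW × 3000 h × £0.20 = £427.99 + £300 = £727.99
Saving = £1200.51 − £727.99 = £472.52

£472.52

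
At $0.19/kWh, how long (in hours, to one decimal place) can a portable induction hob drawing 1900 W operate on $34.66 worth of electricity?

Energy available = $34.66 ÷ $0.19/kWh = 182.4211 kWh
Hours = 182.4211 kWh ÷ 1.9 kW = 96.0 h

96.0 h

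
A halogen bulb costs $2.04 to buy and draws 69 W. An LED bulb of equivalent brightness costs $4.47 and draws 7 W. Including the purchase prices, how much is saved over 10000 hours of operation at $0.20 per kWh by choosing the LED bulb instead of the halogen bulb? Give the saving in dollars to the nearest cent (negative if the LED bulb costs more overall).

$121.57

halogen bulb: $2.04 + (69/1000) kW × 10000 h × $0.20 = $2.04 + $138 = $140.04
LED bulb: $4.47 + (7/1000) kW × 10000 h × $0.20 = $4.47 + $14 = $18.47
Saving = $140.04 − $18.47 = $121.57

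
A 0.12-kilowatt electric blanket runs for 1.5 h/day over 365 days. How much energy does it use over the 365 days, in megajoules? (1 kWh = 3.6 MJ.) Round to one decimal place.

236.5 MJ

Runtime = 1.5 h/day × 365 days = 547.5 h
Energy = 0.12 kW × 547.5 h = 65.7 kWh
= 65.7 × 3.6 MJ = 236.5 MJ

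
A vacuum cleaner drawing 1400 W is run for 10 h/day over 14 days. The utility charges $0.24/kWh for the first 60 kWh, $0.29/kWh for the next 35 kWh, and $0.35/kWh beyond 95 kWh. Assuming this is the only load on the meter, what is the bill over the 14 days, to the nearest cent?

$59.90

Runtime = 10 h/day × 14 days = 140 h
Energy = 1.4 kW × 140 h = 196 kWh
Tier 1 (0–60 kWh): 60 × $0.24 = $14.4
Tier 2 (60–95 kWh): 35 × $0.29 = $10.15
Above 95 kWh: 101 × $0.35 = $35.35
Bill = $59.90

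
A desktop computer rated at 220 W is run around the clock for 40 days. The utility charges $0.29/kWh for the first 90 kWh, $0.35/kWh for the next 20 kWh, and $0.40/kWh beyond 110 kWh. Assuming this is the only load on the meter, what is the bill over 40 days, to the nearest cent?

Runtime = 24 h × 40 = 960 h
Energy = 0.22 kW × 960 h = 211.2 kWh
Tier 1 (0–90 kWh): 90 × $0.29 = $26.1
Tier 2 (90–110 kWh): 20 × $0.35 = $7
Above 110 kWh: 101.2 × $0.40 = $40.48
Bill = $73.58

$73.58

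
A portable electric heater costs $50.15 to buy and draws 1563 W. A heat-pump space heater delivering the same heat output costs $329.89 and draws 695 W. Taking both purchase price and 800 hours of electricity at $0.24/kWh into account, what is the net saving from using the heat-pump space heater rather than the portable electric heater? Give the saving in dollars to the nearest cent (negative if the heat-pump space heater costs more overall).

portable electric heater: $50.15 + (1563/1000) kW × 800 h × $0.24 = $50.15 + $300.096 = $350.246
heat-pump space heater: $329.89 + (695/1000) kW × 800 h × $0.24 = $329.89 + $133.44 = $463.33
Saving = $350.246 − $463.33 = −$113.084 → -$113.08

-$113.08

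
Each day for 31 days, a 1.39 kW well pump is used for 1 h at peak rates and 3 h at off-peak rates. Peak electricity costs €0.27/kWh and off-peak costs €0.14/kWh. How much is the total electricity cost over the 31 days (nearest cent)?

€29.73

Peak energy = 1.39 kW × 1 h × 31 = 43.09 kWh
Off-peak energy = 1.39 kW × 3 h × 31 = 129.27 kWh
Cost = 43.09 × €0.27 + 129.27 × €0.14 = €11.6343 + €18.0978 = €29.73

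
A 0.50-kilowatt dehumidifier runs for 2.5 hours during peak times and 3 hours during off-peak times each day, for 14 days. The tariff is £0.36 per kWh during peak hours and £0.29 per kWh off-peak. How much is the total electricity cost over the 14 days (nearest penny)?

Peak energy = 0.5 kW × 2.5 h × 14 = 17.5 kWh
Off-peak energy = 0.5 kW × 3 h × 14 = 21 kWh
Cost = 17.5 × £0.36 + 21 × £0.29 = £6.3 + £6.09 = £12.39

£12.39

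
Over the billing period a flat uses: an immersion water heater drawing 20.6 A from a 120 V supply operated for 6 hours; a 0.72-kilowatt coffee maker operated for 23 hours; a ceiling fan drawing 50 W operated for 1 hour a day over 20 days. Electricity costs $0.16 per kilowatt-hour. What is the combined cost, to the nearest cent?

$5.18

immersion water heater: Power = 20.6 A × 120 V = 2472 W = 2.472 kW
immersion water heater: 2.472 kW × 6 h = 14.832 kWh
coffee maker: 0.72 kW × 23 h = 16.56 kWh
ceiling fan: Runtime = 1 h/day × 20 days = 20 h
ceiling fan: 0.05 kW × 20 h = 1 kWh
Total energy = 32.392 kWh
Cost = 32.392 × $0.16 = $5.18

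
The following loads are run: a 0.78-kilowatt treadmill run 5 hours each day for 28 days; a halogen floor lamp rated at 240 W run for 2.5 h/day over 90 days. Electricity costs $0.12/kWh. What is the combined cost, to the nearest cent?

treadmill: Runtime = 5 h/day × 28 days = 140 h
treadmill: 0.78 kW × 140 h = 109.2 kWh
halogen floor lamp: Runtime = 2.5 h/day × 90 days = 225 h
halogen floor lamp: 0.24 kW × 225 h = 54 kWh
Total energy = 163.2 kWh
Cost = 163.2 × $0.12 = $19.58

$19.58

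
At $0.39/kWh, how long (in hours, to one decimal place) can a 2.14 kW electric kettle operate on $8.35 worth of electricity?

Energy available = $8.35 ÷ $0.39/kWh = 21.4103 kWh
Hours = 21.4103 kWh ÷ 2.14 kW = 10.0 h

10.0 h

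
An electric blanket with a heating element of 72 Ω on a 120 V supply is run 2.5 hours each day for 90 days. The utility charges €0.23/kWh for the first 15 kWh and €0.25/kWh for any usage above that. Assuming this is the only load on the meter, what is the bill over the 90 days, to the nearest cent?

€10.95

Power = V²/R = 120²/72 = 200 W = 0.2 kW
Runtime = 2.5 h/day × 90 days = 225 h
Energy = 0.2 kW × 225 h = 45 kWh
Tier 1 (0–15 kWh): 15 × €0.23 = €3.45
Above 15 kWh: 30 × €0.25 = €7.5
Bill = €10.95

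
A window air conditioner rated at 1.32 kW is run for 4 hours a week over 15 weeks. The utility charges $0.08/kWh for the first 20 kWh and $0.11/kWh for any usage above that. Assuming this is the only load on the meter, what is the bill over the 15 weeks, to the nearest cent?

$8.11

Runtime = 4 h/week × 15 weeks = 60 h
Energy = 1.32 kW × 60 h = 79.2 kWh
Tier 1 (0–20 kWh): 20 × $0.08 = $1.6
Above 20 kWh: 59.2 × $0.11 = $6.512
Bill = $8.11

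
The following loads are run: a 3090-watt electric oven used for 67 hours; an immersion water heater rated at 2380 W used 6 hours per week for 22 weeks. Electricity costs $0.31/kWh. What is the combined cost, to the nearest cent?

$161.57

electric oven: 3.09 kW × 67 h = 207.03 kWh
immersion water heater: Runtime = 6 h/week × 22 weeks = 132 h
immersion water heater: 2.38 kW × 132 h = 314.16 kWh
Total energy = 521.19 kWh
Cost = 521.19 × $0.31 = $161.57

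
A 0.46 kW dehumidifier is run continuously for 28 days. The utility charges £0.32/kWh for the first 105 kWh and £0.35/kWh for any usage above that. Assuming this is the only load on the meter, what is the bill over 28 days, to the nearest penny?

Runtime = 24 h × 28 = 672 h
Energy = 0.46 kW × 672 h = 309.12 kWh
Tier 1 (0–105 kWh): 105 × £0.32 = £33.6
Above 105 kWh: 204.12 × £0.35 = £71.442
Bill = £105.04

£105.04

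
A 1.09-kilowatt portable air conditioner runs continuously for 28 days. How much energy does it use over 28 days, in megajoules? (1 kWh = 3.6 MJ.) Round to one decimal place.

Runtime = 24 h × 28 = 672 h
Energy = 1.09 kW × 672 h = 732.48 kWh
= 732.48 × 3.6 MJ = 2636.9 MJ

2636.9 MJ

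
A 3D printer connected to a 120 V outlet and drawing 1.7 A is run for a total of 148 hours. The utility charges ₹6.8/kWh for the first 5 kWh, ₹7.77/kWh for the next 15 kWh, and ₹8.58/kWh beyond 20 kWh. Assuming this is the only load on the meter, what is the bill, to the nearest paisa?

₹238.00

Power = 1.7 A × 120 V = 204 W = 0.204 kW
Energy = 0.204 kW × 148 h = 30.192 kWh
Tier 1 (0–5 kWh): 5 × ₹6.8 = ₹34
Tier 2 (5–20 kWh): 15 × ₹7.77 = ₹116.55
Above 20 kWh: 10.192 × ₹8.58 = ₹87.44736
Bill = ₹238.00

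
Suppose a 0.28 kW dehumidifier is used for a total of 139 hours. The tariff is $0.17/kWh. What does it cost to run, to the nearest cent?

Energy = 0.28 kW × 139 h = 38.92 kWh
Cost = 38.92 kWh × $0.17/kWh = $6.62

$6.62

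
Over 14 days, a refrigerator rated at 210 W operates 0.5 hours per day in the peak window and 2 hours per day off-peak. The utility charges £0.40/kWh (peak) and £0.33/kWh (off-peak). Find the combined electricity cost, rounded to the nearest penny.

£2.53

Peak energy = 0.21 kW × 0.5 h × 14 = 1.47 kWh
Off-peak energy = 0.21 kW × 2 h × 14 = 5.88 kWh
Cost = 1.47 × £0.40 + 5.88 × £0.33 = £0.588 + £1.9404 = £2.53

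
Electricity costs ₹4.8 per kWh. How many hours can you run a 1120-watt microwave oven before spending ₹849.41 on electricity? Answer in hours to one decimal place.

Energy available = ₹849.41 ÷ ₹4.8/kWh = 176.9604 kWh
Hours = 176.9604 kWh ÷ 1.12 kW = 158.0 h

158.0 h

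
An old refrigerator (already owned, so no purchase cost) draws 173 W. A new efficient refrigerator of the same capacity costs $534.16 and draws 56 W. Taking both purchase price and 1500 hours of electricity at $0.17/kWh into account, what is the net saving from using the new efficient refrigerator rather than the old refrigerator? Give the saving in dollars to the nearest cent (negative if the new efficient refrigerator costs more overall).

-$504.33

old refrigerator: $0.00 + (173/1000) kW × 1500 h × $0.17 = $0.00 + $44.115 = $44.115
new efficient refrigerator: $534.16 + (56/1000) kW × 1500 h × $0.17 = $534.16 + $14.28 = $548.44
Saving = $44.115 − $548.44 = −$504.325 → -$504.33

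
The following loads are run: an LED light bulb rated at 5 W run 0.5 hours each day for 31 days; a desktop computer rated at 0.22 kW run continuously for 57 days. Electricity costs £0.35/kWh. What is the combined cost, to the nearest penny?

LED light bulb: Runtime = 0.5 h/day × 31 days = 15.5 h
LED light bulb: 0.005 kW × 15.5 h = 0.0775 kWh
desktop computer: Runtime = 24 h × 57 = 1368 h
desktop computer: 0.22 kW × 1368 h = 300.96 kWh
Total energy = 301.0375 kWh
Cost = 301.0375 × £0.35 = £105.36

£105.36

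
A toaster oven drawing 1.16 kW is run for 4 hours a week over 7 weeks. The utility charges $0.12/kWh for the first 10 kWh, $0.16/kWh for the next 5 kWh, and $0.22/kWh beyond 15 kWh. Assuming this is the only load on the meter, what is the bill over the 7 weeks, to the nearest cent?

$5.85

Runtime = 4 h/week × 7 weeks = 28 h
Energy = 1.16 kW × 28 h = 32.48 kWh
Tier 1 (0–10 kWh): 10 × $0.12 = $1.2
Tier 2 (10–15 kWh): 5 × $0.16 = $0.8
Above 15 kWh: 17.48 × $0.22 = $3.8456
Bill = $5.85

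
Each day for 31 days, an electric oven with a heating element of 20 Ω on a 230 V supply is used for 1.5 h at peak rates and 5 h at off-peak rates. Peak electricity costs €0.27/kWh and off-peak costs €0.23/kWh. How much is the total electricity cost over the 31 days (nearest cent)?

Power = V²/R = 230²/20 = 2645 W = 2.645 kW
Peak energy = 2.645 kW × 1.5 h × 31 = 122.9925 kWh
Off-peak energy = 2.645 kW × 5 h × 31 = 409.975 kWh
Cost = 122.9925 × €0.27 + 409.975 × €0.23 = €33.207975 + €94.29425 = €127.50

€127.50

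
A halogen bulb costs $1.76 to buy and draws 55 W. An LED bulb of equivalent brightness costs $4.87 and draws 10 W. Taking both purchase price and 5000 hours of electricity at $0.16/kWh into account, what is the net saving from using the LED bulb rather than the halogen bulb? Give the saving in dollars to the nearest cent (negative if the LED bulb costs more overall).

halogen bulb: $1.76 + (55/1000) kW × 5000 h × $0.16 = $1.76 + $44 = $45.76
LED bulb: $4.87 + (10/1000) kW × 5000 h × $0.16 = $4.87 + $8 = $12.87
Saving = $45.76 − $12.87 = $32.89

$32.89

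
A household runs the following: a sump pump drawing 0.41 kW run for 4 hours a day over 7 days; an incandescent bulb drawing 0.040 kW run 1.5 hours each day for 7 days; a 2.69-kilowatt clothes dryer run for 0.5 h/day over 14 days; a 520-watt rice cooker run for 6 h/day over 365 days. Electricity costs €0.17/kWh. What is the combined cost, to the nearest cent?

€198.82

sump pump: Runtime = 4 h/day × 7 days = 28 h
sump pump: 0.41 kW × 28 h = 11.48 kWh
incandescent bulb: Runtime = 1.5 h/day × 7 days = 10.5 h
incandescent bulb: 0.04 kW × 10.5 h = 0.42 kWh
clothes dryer: Runtime = 0.5 h/day × 14 days = 7 h
clothes dryer: 2.69 kW × 7 h = 18.83 kWh
rice cooker: Runtime = 6 h/day × 365 days = 2190 h
rice cooker: 0.52 kW × 2190 h = 1138.8 kWh
Total energy = 1169.53 kWh
Cost = 1169.53 × €0.17 = €198.82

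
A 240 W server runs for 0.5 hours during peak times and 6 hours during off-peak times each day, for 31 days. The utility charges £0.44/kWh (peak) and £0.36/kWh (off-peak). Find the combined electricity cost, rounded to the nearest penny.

£17.71

Peak energy = 0.24 kW × 0.5 h × 31 = 3.72 kWh
Off-peak energy = 0.24 kW × 6 h × 31 = 44.64 kWh
Cost = 3.72 × £0.44 + 44.64 × £0.36 = £1.6368 + £16.0704 = £17.71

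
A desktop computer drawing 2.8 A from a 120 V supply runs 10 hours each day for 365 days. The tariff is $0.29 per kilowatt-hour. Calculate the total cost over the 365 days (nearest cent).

Power = 2.8 A × 120 V = 336 W = 0.336 kW
Runtime = 10 h/day × 365 days = 3650 h
Energy = 0.336 kW × 3650 h = 1226.4 kWh
Cost = 1226.4 kWh × $0.29/kWh = $355.66

$355.66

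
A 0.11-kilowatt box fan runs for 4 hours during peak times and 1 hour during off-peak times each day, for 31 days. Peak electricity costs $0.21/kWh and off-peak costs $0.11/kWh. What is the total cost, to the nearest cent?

Peak energy = 0.11 kW × 4 h × 31 = 13.64 kWh
Off-peak energy = 0.11 kW × 1 h × 31 = 3.41 kWh
Cost = 13.64 × $0.21 + 3.41 × $0.11 = $2.8644 + $0.3751 = $3.24

$3.24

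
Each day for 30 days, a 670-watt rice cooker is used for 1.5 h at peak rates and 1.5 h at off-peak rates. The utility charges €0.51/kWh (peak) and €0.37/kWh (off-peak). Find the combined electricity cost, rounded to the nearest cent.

Peak energy = 0.67 kW × 1.5 h × 30 = 30.15 kWh
Off-peak energy = 0.67 kW × 1.5 h × 30 = 30.15 kWh
Cost = 30.15 × €0.51 + 30.15 × €0.37 = €15.3765 + €11.1555 = €26.53

€26.53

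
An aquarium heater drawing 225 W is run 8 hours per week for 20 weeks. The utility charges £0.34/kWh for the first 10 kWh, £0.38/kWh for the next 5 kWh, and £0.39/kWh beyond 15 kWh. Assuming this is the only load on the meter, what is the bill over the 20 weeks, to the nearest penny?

£13.49

Runtime = 8 h/week × 20 weeks = 160 h
Energy = 0.225 kW × 160 h = 36 kWh
Tier 1 (0–10 kWh): 10 × £0.34 = £3.4
Tier 2 (10–15 kWh): 5 × £0.38 = £1.9
Above 15 kWh: 21 × £0.39 = £8.19
Bill = £13.49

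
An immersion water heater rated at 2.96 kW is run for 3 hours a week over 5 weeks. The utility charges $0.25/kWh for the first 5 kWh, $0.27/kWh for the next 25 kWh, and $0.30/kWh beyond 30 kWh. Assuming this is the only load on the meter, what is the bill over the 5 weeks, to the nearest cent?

Runtime = 3 h/week × 5 weeks = 15 h
Energy = 2.96 kW × 15 h = 44.4 kWh
Tier 1 (0–5 kWh): 5 × $0.25 = $1.25
Tier 2 (5–30 kWh): 25 × $0.27 = $6.75
Above 30 kWh: 14.4 × $0.30 = $4.32
Bill = $12.32

$12.32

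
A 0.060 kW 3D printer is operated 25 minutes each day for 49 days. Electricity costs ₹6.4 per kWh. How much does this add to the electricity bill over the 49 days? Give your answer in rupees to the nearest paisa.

₹7.84

Runtime = 25 min × 49 = 1225 min = 20.416666… h
Energy = 0.06 kW × 20.416666… h = 1.225 kWh
Cost = 1.225 kWh × ₹6.4/kWh = ₹7.84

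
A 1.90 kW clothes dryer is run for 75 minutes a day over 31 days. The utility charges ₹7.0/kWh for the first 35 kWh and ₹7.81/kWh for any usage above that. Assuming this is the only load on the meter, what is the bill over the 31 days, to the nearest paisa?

₹546.66

Runtime = 75 min × 31 = 2325 min = 38.75 h
Energy = 1.9 kW × 38.75 h = 73.625 kWh
Tier 1 (0–35 kWh): 35 × ₹7.0 = ₹245
Above 35 kWh: 38.625 × ₹7.81 = ₹301.66125
Bill = ₹546.66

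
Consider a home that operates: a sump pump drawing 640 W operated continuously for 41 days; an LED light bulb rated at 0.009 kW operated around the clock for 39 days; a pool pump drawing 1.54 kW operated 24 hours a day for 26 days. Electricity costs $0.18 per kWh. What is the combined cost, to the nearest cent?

$287.85

sump pump: Runtime = 24 h × 41 = 984 h
sump pump: 0.64 kW × 984 h = 629.76 kWh
LED light bulb: Runtime = 24 h × 39 = 936 h
LED light bulb: 0.009 kW × 936 h = 8.424 kWh
pool pump: Runtime = 24 h × 26 = 624 h
pool pump: 1.54 kW × 624 h = 960.96 kWh
Total energy = 1599.144 kWh
Cost = 1599.144 × $0.18 = $287.85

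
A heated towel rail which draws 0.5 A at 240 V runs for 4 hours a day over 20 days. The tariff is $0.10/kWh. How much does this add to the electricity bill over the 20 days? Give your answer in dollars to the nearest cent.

Power = 0.5 A × 240 V = 120 W = 0.12 kW
Runtime = 4 h/day × 20 days = 80 h
Energy = 0.12 kW × 80 h = 9.6 kWh
Cost = 9.6 kWh × $0.10/kWh = $0.96

$0.96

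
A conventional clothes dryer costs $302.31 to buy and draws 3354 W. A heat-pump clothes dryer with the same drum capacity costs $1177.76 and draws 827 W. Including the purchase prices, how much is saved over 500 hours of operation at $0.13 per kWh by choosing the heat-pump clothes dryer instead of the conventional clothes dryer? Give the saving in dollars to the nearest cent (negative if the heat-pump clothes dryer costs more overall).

-$711.20

conventional clothes dryer: $302.31 + (3354/1000) kW × 500 h × $0.13 = $302.31 + $218.01 = $520.32
heat-pump clothes dryer: $1177.76 + (827/1000) kW × 500 h × $0.13 = $1177.76 + $53.755 = $1231.515
Saving = $520.32 − $1231.515 = −$711.195 → -$711.20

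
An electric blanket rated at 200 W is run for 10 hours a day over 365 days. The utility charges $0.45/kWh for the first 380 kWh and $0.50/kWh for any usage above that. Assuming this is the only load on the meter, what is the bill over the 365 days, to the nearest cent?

Runtime = 10 h/day × 365 days = 3650 h
Energy = 0.2 kW × 3650 h = 730 kWh
Tier 1 (0–380 kWh): 380 × $0.45 = $171
Above 380 kWh: 350 × $0.50 = $175
Bill = $346.00

$346.00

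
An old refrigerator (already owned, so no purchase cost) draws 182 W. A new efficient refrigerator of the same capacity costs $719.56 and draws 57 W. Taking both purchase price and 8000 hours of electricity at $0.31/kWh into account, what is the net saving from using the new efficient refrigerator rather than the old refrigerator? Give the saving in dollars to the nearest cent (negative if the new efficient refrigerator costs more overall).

old refrigerator: $0.00 + (182/1000) kW × 8000 h × $0.31 = $0.00 + $451.36 = $451.36
new efficient refrigerator: $719.56 + (57/1000) kW × 8000 h × $0.31 = $719.56 + $141.36 = $860.92
Saving = $451.36 − $860.92 = −$409.56

-$409.56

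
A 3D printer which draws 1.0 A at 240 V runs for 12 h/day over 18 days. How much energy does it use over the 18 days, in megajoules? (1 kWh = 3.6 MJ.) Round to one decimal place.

Power = 1.0 A × 240 V = 240 W = 0.24 kW
Runtime = 12 h/day × 18 days = 216 h
Energy = 0.24 kW × 216 h = 51.84 kWh
= 51.84 × 3.6 MJ = 186.6 MJ

186.6 MJ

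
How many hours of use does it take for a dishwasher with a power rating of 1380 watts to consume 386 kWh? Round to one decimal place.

Hours = 386 kWh ÷ 1.38 kW = 279.7 h

279.7 h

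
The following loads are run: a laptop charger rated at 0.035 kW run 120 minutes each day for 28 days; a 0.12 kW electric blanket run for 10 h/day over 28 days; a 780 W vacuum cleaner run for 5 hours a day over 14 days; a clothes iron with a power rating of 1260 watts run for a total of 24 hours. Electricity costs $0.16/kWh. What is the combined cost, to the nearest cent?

laptop charger: Runtime = 120 min × 28 = 3360 min = 56 h
laptop charger: 0.035 kW × 56 h = 1.96 kWh
electric blanket: Runtime = 10 h/day × 28 days = 280 h
electric blanket: 0.12 kW × 280 h = 33.6 kWh
vacuum cleaner: Runtime = 5 h/day × 14 days = 70 h
vacuum cleaner: 0.78 kW × 70 h = 54.6 kWh
clothes iron: 1.26 kW × 24 h = 30.24 kWh
Total energy = 120.4 kWh
Cost = 120.4 × $0.16 = $19.26

$19.26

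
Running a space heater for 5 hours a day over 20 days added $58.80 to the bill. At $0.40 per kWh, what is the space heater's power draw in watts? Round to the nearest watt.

1470 W

Energy = $58.80 ÷ $0.40/kWh = 147 kWh
Runtime = 5 h/day × 20 days = 100 h
Power = 147 kWh ÷ 100 h = 1.47 kW = 1470 W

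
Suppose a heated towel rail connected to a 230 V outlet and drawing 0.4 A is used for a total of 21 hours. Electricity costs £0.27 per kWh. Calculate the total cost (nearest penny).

£0.52

Power = 0.4 A × 230 V = 92 W = 0.092 kW
Energy = 0.092 kW × 21 h = 1.932 kWh
Cost = 1.932 kWh × £0.27/kWh = £0.52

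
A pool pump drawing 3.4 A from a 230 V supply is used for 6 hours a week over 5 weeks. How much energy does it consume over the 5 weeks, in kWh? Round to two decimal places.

Power = 3.4 A × 230 V = 782 W = 0.782 kW
Runtime = 6 h/week × 5 weeks = 30 h
Energy = 0.782 kW × 30 h = 23.46 kWh

23.46 kWh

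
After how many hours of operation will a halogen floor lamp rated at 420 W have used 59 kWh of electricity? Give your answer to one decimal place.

Hours = 59 kWh ÷ 0.42 kW = 140.5 h

140.5 h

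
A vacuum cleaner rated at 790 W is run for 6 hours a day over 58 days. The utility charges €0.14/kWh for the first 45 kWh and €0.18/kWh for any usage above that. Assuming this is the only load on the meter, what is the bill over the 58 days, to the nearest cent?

€47.69

Runtime = 6 h/day × 58 days = 348 h
Energy = 0.79 kW × 348 h = 274.92 kWh
Tier 1 (0–45 kWh): 45 × €0.14 = €6.3
Above 45 kWh: 229.92 × €0.18 = €41.3856
Bill = €47.69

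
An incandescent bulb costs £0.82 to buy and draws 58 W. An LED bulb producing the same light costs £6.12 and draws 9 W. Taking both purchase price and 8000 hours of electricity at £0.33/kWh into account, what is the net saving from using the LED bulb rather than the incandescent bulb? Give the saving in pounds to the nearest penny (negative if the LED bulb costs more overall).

incandescent bulb: £0.82 + (58/1000) kW × 8000 h × £0.33 = £0.82 + £153.12 = £153.94
LED bulb: £6.12 + (9/1000) kW × 8000 h × £0.33 = £6.12 + £23.76 = £29.88
Saving = £153.94 − £29.88 = £124.06

£124.06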